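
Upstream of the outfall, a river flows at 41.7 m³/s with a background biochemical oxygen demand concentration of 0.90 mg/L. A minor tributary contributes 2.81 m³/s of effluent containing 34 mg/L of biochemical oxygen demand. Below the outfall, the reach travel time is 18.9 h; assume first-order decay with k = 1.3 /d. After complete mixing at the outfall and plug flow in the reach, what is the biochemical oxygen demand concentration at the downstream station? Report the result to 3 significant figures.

1.07 mg/L

Conservation of mass: C = (41.70·0.9000 + 2.810·34.00) / 44.51 = 133.1/44.51 = 2.990 mg/L.
Decay over the reach: 2.990·exp(−kt) = 2.990·0.3592 = 1.074 mg/L.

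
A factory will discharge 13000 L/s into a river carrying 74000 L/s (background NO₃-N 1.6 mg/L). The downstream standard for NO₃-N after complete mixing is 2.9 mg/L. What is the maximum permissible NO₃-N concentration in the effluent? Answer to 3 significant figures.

At the limit, (Qr·Cr + Qe·Cₑ)/(Qr + Qe) = 2.9:
Cₑ = (87000·2.9 − 74000·1.600) / 13000 = 10.30 mg/L.

10.3 mg/L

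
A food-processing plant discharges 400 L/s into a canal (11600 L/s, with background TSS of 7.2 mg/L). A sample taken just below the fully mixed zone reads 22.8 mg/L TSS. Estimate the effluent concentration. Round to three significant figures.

475 mg/L

Mass balance: 11600·7.200 + 400.0·Cₑ = 12000·22.80
→ Cₑ = (12000·22.80 − 11600·7.200) / 400.0 = 475.2 mg/L.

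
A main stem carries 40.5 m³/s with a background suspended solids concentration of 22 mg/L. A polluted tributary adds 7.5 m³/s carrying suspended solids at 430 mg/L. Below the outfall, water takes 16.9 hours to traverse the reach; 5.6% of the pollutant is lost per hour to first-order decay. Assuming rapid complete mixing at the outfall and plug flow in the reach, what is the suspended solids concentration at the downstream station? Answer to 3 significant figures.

32.4 mg/L

Conservation of mass: C = (40.50·22.00 + 7.500·430.0) / 48.00 = 4116/48.00 = 85.75 mg/L.
5.6%/h lost → k = −ln(1 − 0.056) = 0.05763 h⁻¹.
First-order decay: C = 85.75·exp(−k·t) = 85.75·0.3776 = 32.38 mg/L.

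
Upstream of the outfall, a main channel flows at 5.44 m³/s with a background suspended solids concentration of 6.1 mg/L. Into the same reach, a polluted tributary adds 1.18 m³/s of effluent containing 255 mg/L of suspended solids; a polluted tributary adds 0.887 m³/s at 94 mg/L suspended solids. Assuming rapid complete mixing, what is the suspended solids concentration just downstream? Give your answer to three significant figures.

Conservation of mass: C = (5.440·6.100 + 1.180·255.0 + 0.8870·94.00) / 7.507 = 417.5/7.507 = 55.61 mg/L.

55.6 mg/L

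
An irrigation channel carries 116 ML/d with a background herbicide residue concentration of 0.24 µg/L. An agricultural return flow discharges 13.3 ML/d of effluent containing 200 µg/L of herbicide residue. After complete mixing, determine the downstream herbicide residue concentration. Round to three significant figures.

Flow-weighted average: C = (116.0·0.2400 + 13.30·200.0) / 129.3 = 2688/129.3 = 20.79 µg/L.

20.8 µg/L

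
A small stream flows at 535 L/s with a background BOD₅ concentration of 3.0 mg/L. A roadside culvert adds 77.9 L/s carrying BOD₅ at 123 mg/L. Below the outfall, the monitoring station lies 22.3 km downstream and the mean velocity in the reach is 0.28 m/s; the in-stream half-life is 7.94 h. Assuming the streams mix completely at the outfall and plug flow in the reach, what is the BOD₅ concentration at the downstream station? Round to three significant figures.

2.65 mg/L

Conservation of mass: C = (535.0·3.000 + 77.90·123.0) / 612.9 = 11190/612.9 = 18.25 mg/L.
Travel time t = 22.3·1000 / 0.28 = 79640 s = 22.12 h.
Half-life 7.94 h → k = ln 2 / 7.94 = 0.08730 h⁻¹ = 2.095 d⁻¹.
After decay, C = 18.25 × e^(−kt) = 18.25 × 0.1450 = 2.646 mg/L.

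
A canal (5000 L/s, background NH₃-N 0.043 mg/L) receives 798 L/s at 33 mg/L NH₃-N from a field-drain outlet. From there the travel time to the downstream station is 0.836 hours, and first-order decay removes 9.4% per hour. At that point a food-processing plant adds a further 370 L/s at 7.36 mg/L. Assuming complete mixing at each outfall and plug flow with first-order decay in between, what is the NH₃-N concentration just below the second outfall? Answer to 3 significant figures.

4.40 mg/L

Conservation of mass: C = (5000·0.04300 + 798.0·33.00) / 5798 = 26550/5798 = 4.579 mg/L; combined flow 5798 L/s.
9.4%/h lost → k = −ln(1 − 0.094) = 0.09872 h⁻¹.
First-order decay: C = 4.579·exp(−k·t) = 4.579·0.9208 = 4.216 mg/L.
Second outfall: C = (5798·4.216 + 370.0·7.360)/6168 = 4.405 mg/L.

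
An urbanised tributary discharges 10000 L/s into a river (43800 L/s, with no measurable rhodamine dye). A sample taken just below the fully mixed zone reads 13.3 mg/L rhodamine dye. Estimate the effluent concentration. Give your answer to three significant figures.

71.6 mg/L

Mass balance: 43800·0 + 10000·Cₑ = 53800·13.30
→ Cₑ = (53800·13.30 − 43800·0) / 10000 = 71.55 mg/L.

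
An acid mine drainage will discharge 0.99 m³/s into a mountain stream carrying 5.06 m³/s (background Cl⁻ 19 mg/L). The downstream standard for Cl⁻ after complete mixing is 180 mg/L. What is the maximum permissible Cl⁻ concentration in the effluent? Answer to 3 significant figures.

1000 mg/L

At the limit, (Qr·Cr + Qe·Cₑ)/(Qr + Qe) = 180:
Cₑ = (6.050·180 − 5.060·19.00) / 0.9900 = 1003 mg/L.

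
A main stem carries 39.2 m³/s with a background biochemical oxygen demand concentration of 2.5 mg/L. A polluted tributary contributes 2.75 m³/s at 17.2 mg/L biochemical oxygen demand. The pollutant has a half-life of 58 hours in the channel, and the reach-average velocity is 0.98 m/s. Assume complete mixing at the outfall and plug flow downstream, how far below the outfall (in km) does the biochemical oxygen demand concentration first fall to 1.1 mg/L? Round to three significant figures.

339 km

Mixed concentration C = ΣQC/ΣQ = (39.20·2.500 + 2.750·17.20) / 41.95 = 145.3/41.95 = 3.464 mg/L.
Half-life 58 h → k = ln 2 / 58 = 0.01195 h⁻¹ = 0.2868 d⁻¹.
Set 3.464·exp(−k·t) = 1.1 → t = ln(3.464/1.1)/k = 345500 s = 95.98 h.
Distance = v·t = 0.98·345500 = 338600 m = 338.6 km.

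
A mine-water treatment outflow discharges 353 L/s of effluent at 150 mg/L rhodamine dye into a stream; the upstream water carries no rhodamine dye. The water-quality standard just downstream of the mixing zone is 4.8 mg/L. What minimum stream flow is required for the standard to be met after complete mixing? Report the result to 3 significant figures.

Set C_mix = 4.8: (Q·0 + 353.0·150.0) / (Q + 353.0) = 4.8
→ Q = 353.0·(150.0 − 4.8)/(4.8 − 0) = 10680 L/s.

10700 L/s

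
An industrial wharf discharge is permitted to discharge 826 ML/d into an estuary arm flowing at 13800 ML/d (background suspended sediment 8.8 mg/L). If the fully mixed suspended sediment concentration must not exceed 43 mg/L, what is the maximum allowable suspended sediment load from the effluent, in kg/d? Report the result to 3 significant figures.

507000 kg/d

Mass balance at the limit: 13800·8.800 + 826.0·Cₑ = 14630·43 → Cₑ = 614.4 mg/L.
826.0 ML/d = 9.560 m³/s. Load = 9.560 m³/s × 614.4 g/m³ × 86 400 s/d = 507500 kg/d.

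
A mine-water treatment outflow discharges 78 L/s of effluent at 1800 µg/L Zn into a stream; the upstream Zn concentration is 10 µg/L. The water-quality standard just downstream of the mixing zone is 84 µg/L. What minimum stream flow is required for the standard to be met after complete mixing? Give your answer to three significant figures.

Set C_mix = 84: (Q·10.00 + 78.00·1800) / (Q + 78.00) = 84
→ Q = 78.00·(1800 − 84)/(84 − 10.00) = 1809 L/s.

1810 L/s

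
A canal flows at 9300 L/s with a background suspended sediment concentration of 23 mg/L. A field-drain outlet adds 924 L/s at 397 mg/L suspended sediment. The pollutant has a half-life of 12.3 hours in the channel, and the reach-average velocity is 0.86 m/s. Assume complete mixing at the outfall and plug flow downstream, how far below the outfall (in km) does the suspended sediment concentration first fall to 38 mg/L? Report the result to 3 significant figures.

22.1 km

After mixing, C = (9300·23.00 + 924.0·397.0) / 10220 = 580700/10220 = 56.80 mg/L.
Half-life 12.3 h → k = ln 2 / 12.3 = 0.05635 h⁻¹ = 1.352 d⁻¹.
Set 56.80·exp(−k·t) = 38 → t = ln(56.80/38)/k = 25680 s = 7.133 h.
Distance = v·t = 0.86·25680 = 22080 m = 22.08 km.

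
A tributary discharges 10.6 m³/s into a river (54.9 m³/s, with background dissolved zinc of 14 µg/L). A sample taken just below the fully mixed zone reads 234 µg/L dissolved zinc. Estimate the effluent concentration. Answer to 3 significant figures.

Mass balance: 54.90·14.00 + 10.60·Cₑ = 65.50·234.0
→ Cₑ = (65.50·234.0 − 54.90·14.00) / 10.60 = 1373 µg/L.

1370 µg/L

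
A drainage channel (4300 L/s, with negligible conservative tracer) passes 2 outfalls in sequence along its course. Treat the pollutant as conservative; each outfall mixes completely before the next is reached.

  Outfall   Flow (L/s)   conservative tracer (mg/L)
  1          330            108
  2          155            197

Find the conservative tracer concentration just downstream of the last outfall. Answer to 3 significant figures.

13.8 mg/L

After outfall 1: Q = 4300 + 330.0 = 4630 L/s; C = (4300·0 + 330.0·108.0)/4630 = 7.698 mg/L.
After outfall 2: Q = 4630 + 155.0 = 4785 L/s; C = (4630·7.698 + 155.0·197.0)/4785 = 13.83 mg/L.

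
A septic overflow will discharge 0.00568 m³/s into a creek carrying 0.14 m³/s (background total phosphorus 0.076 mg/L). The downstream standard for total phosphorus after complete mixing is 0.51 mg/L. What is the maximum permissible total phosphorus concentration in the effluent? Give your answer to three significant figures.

At the limit, (Qr·Cr + Qe·Cₑ)/(Qr + Qe) = 0.51:
Cₑ = (0.1457·0.51 − 0.1400·0.07600) / 0.005680 = 11.21 mg/L.

11.2 mg/L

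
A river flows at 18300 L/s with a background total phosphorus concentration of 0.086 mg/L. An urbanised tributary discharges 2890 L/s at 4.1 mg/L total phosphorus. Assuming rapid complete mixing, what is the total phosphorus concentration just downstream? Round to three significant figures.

0.633 mg/L

Mass balance: C = (18300·0.08600 + 2890·4.100) / 21190 = 13420/21190 = 0.6334 mg/L.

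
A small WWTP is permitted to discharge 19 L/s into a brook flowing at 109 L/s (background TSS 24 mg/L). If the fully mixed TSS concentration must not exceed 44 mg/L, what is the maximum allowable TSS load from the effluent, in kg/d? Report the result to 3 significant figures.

Mass balance at the limit: 109.0·24.00 + 19.00·Cₑ = 128.0·44 → Cₑ = 158.7 mg/L.
19.00 L/s = 0.01900 m³/s. Load = 0.01900 m³/s × 158.7 g/m³ × 86 400 s/d = 260.6 kg/d.

261 kg/d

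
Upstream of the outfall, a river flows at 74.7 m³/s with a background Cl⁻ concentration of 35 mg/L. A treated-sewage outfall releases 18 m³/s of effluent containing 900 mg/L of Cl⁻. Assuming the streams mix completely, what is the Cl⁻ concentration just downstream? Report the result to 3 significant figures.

203 mg/L

Conservation of mass: C = (74.70·35.00 + 18.00·900.0) / 92.70 = 18810/92.70 = 203.0 mg/L.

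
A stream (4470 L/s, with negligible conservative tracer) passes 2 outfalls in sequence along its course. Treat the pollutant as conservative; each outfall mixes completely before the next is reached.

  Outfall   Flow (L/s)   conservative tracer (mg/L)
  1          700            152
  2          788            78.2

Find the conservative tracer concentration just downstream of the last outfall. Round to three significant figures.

After outfall 1: Q = 4470 + 700.0 = 5170 L/s; C = (4470·0 + 700.0·152.0)/5170 = 20.58 mg/L.
After outfall 2: Q = 5170 + 788.0 = 5958 L/s; C = (5170·20.58 + 788.0·78.20)/5958 = 28.20 mg/L.

28.2 mg/L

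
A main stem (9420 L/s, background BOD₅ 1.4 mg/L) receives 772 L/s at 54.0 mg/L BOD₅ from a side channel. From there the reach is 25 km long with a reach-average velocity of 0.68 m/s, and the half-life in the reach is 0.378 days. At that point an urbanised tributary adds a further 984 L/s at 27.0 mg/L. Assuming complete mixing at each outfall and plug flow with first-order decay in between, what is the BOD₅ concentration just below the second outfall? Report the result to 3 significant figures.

4.63 mg/L

Flow-weighted average: C = (9420·1.400 + 772.0·54.00) / 10190 = 54880/10190 = 5.384 mg/L; combined flow 10190 L/s.
Travel time t = 25·1000 / 0.68 = 36760 s = 10.21 h.
Half-life 0.378 d → k = ln 2 / 0.378 = 1.834 d⁻¹.
Decay over the reach: 5.384·exp(−kt) = 5.384·0.4583 = 2.467 mg/L.
At the second outfall, C = (10190·2.467 + 984.0·27.00) / (10190 + 984.0) = 4.627 mg/L.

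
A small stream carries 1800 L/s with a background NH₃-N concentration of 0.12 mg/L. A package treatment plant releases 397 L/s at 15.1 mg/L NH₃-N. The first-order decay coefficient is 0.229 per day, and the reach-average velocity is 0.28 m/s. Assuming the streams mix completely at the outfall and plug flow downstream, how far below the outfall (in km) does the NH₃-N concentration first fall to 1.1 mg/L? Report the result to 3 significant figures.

Mixed concentration C = ΣQC/ΣQ = (1800·0.1200 + 397.0·15.10) / 2197 = 6211/2197 = 2.827 mg/L.
Set 2.827·exp(−k·t) = 1.1 → t = ln(2.827/1.1)/k = 356100 s = 98.92 h.
Distance = v·t = 0.28·356100 = 99710 m = 99.71 km.

99.7 km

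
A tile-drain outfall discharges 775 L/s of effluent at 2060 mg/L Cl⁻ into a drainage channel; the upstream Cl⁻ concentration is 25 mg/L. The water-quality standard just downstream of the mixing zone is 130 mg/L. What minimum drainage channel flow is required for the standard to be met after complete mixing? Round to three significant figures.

14200 L/s

Set C_mix = 130: (Q·25.00 + 775.0·2060) / (Q + 775.0) = 130
→ Q = 775.0·(2060 − 130)/(130 − 25.00) = 14250 L/s.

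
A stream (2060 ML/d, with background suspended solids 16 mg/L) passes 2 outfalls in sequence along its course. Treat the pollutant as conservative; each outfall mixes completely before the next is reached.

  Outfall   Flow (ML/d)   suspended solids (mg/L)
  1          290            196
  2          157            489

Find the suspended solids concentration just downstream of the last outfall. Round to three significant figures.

Outfall 1: combined Q = 2350 ML/d; C = (2060·16.00 + 290.0·196.0)/2350 = 38.21 mg/L.
Outfall 2: combined Q = 2507 ML/d; C = (2350·38.21 + 157.0·489.0)/2507 = 66.44 mg/L.

66.4 mg/L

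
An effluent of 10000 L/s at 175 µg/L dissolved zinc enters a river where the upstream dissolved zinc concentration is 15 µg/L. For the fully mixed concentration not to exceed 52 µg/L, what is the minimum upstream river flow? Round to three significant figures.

33200 L/s

Set C_mix = 52: (Q·15.00 + 10000·175.0) / (Q + 10000) = 52
→ Q = 10000·(175.0 − 52)/(52 − 15.00) = 33240 L/s.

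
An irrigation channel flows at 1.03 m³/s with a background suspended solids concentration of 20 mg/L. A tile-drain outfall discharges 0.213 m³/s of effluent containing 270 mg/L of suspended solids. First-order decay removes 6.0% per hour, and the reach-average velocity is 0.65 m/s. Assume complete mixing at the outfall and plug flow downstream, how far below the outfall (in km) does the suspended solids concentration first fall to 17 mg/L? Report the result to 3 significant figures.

49.4 km

Flow-weighted average: C = (1.030·20.00 + 0.2130·270.0) / 1.243 = 78.11/1.243 = 62.84 mg/L.
6.0%/h lost → k = −ln(1 − 0.06) = 0.06188 h⁻¹.
Set 62.84·exp(−k·t) = 17 → t = ln(62.84/17)/k = 76070 s = 21.13 h.
Distance = v·t = 0.65·76070 = 49440 m = 49.44 km.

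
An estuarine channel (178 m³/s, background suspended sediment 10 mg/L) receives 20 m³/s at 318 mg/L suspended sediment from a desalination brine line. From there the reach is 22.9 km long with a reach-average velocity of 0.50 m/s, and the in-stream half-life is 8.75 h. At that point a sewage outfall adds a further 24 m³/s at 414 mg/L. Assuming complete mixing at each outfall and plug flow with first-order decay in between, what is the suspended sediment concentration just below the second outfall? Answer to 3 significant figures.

Flow-weighted average: C = (178.0·10.00 + 20.00·318.0) / 198.0 = 8140/198.0 = 41.11 mg/L; combined flow 198.0 m³/s.
Travel time t = 22.9·1000 / 0.50 = 45800 s = 12.72 h.
Half-life 8.75 h → k = ln 2 / 8.75 = 0.07922 h⁻¹ = 1.901 d⁻¹.
After decay, C = 41.11 × e^(−kt) = 41.11 × 0.3650 = 15.01 mg/L.
Second outfall: C = (198.0·15.01 + 24.00·414.0)/222.0 = 58.14 mg/L.

58.1 mg/L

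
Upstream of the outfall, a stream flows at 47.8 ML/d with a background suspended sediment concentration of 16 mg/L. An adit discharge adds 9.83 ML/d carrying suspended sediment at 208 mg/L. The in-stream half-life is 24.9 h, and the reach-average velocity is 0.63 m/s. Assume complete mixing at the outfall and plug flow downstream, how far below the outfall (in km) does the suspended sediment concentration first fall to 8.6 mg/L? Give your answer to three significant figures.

Mixed concentration C = ΣQC/ΣQ = (47.80·16.00 + 9.830·208.0) / 57.63 = 2809/57.63 = 48.75 mg/L.
Half-life 24.9 h → k = ln 2 / 24.9 = 0.02784 h⁻¹ = 0.6681 d⁻¹.
Set 48.75·exp(−k·t) = 8.6 → t = ln(48.75/8.6)/k = 224400 s = 62.32 h.
Distance = v·t = 0.63·224400 = 141400 m = 141.4 km.

141 km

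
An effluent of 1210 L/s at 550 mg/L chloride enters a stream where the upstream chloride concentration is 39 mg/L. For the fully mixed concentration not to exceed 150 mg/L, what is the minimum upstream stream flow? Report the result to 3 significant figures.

4360 L/s

Set C_mix = 150: (Q·39.00 + 1210·550.0) / (Q + 1210) = 150
→ Q = 1210·(550.0 − 150)/(150 − 39.00) = 4360 L/s.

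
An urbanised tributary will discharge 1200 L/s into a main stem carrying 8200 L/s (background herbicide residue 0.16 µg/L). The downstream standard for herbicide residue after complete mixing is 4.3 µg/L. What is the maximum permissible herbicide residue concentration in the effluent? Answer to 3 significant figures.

32.6 µg/L

At the limit, (Qr·Cr + Qe·Cₑ)/(Qr + Qe) = 4.3:
Cₑ = (9400·4.3 − 8200·0.1600) / 1200 = 32.59 µg/L.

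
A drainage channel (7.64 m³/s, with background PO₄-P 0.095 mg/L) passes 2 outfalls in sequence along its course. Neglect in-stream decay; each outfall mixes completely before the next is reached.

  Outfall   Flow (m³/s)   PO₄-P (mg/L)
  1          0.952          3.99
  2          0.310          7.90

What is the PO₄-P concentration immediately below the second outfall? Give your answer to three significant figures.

Outfall 1: combined Q = 8.592 m³/s; C = (7.640·0.09500 + 0.9520·3.990)/8.592 = 0.5266 mg/L.
Outfall 2: combined Q = 8.902 m³/s; C = (8.592·0.5266 + 0.3100·7.900)/8.902 = 0.7833 mg/L.

0.783 mg/L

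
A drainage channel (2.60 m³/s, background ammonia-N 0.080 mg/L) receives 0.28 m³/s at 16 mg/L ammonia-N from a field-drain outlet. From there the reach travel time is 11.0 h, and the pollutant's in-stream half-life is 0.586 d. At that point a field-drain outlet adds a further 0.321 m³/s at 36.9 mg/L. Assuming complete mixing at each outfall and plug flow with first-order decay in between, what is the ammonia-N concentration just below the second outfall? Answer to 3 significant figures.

4.55 mg/L

Conservation of mass: C = (2.600·0.08000 + 0.2800·16.00) / 2.880 = 4.688/2.880 = 1.628 mg/L; combined flow 2.880 m³/s.
Half-life 0.586 d → k = ln 2 / 0.586 = 1.183 d⁻¹.
First-order decay: C = 1.628·exp(−k·t) = 1.628·0.5815 = 0.9466 mg/L.
At the second outfall, C = (2.880·0.9466 + 0.3210·36.90) / (2.880 + 0.3210) = 4.552 mg/L.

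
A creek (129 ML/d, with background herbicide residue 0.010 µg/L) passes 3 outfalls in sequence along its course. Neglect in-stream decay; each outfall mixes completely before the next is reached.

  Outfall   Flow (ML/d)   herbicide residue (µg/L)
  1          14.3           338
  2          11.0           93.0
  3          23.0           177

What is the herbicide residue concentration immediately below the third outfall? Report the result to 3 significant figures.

After outfall 1: Q = 129.0 + 14.30 = 143.3 ML/d; C = (129.0·0.01000 + 14.30·338.0)/143.3 = 33.74 µg/L.
After outfall 2: Q = 143.3 + 11.00 = 154.3 ML/d; C = (143.3·33.74 + 11.00·93.00)/154.3 = 37.96 µg/L.
After outfall 3: Q = 154.3 + 23.00 = 177.3 ML/d; C = (154.3·37.96 + 23.00·177.0)/177.3 = 56.00 µg/L.

56.0 µg/L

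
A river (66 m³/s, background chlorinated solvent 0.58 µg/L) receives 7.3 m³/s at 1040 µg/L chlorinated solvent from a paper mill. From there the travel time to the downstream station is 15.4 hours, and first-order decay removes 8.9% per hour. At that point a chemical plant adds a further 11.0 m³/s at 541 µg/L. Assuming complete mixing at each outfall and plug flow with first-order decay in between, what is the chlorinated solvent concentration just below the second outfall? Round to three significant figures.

92.1 µg/L

Conservation of mass: C = (66.00·0.5800 + 7.300·1040) / 73.30 = 7630/73.30 = 104.1 µg/L; combined flow 73.30 m³/s.
8.9%/h lost → k = −ln(1 − 0.089) = 0.09321 h⁻¹.
After decay, C = 104.1 × e^(−kt) = 104.1 × 0.2380 = 24.78 µg/L.
Second outfall: C = (73.30·24.78 + 11.00·541.0)/84.30 = 92.14 µg/L.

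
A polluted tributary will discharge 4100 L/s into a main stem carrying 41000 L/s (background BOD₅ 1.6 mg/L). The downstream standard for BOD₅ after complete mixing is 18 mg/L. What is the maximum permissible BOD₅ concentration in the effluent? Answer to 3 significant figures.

182 mg/L

At the limit, (Qr·Cr + Qe·Cₑ)/(Qr + Qe) = 18:
Cₑ = (45100·18 − 41000·1.600) / 4100 = 182.0 mg/L.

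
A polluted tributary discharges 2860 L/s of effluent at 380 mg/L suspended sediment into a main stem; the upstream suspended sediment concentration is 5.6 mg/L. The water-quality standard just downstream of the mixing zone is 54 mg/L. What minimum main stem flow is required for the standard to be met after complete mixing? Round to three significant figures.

Set C_mix = 54: (Q·5.600 + 2860·380.0) / (Q + 2860) = 54
→ Q = 2860·(380.0 − 54)/(54 − 5.600) = 19260 L/s.

19300 L/s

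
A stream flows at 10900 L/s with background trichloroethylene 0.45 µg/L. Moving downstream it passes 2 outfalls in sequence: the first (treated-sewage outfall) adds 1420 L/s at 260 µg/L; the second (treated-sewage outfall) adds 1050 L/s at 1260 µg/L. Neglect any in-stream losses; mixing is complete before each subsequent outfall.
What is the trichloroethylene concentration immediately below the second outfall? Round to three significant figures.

Outfall 1: combined Q = 12320 L/s; C = (10900·0.4500 + 1420·260.0)/12320 = 30.37 µg/L.
Outfall 2: combined Q = 13370 L/s; C = (12320·30.37 + 1050·1260)/13370 = 126.9 µg/L.

127 µg/L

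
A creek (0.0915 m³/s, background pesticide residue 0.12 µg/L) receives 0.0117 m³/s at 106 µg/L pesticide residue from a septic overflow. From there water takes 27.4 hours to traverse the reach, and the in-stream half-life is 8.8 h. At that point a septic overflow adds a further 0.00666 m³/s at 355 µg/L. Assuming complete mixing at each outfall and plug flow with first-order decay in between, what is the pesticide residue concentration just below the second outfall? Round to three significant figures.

22.8 µg/L

Flow-weighted average: C = (0.09150·0.1200 + 0.01170·106.0) / 0.1032 = 1.251/0.1032 = 12.12 µg/L; combined flow 0.1032 m³/s.
Half-life 8.8 h → k = ln 2 / 8.8 = 0.07877 h⁻¹ = 1.890 d⁻¹.
Decay over the reach: 12.12·exp(−kt) = 12.12·0.1155 = 1.401 µg/L.
At the second outfall, C = (0.1032·1.401 + 0.006660·355.0) / (0.1032 + 0.006660) = 22.84 µg/L.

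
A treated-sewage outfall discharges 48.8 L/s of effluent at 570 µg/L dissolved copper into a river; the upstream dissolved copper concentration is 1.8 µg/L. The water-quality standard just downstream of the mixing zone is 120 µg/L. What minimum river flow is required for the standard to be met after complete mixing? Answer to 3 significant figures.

186 L/s

Set C_mix = 120: (Q·1.800 + 48.80·570.0) / (Q + 48.80) = 120
→ Q = 48.80·(570.0 − 120)/(120 − 1.800) = 185.8 L/s.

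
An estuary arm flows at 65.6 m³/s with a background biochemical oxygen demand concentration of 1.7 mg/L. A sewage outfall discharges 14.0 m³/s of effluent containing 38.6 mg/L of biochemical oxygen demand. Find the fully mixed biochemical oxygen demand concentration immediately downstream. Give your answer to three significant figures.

8.19 mg/L

After mixing, C = (65.60·1.700 + 14.00·38.60) / 79.60 = 651.9/79.60 = 8.190 mg/L.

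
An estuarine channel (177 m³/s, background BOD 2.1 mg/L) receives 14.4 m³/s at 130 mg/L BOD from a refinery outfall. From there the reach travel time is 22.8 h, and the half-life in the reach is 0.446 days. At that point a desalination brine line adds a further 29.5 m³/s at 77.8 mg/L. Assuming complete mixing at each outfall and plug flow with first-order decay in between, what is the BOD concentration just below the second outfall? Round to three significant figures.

12.7 mg/L

Mixed concentration C = ΣQC/ΣQ = (177.0·2.100 + 14.40·130.0) / 191.4 = 2244/191.4 = 11.72 mg/L; combined flow 191.4 m³/s.
Half-life 0.446 d → k = ln 2 / 0.446 = 1.554 d⁻¹.
Applying C = C₀e^(−kt): 11.72 × 0.2285 = 2.678 mg/L.
At the second outfall, C = (191.4·2.678 + 29.50·77.80) / (191.4 + 29.50) = 12.71 mg/L.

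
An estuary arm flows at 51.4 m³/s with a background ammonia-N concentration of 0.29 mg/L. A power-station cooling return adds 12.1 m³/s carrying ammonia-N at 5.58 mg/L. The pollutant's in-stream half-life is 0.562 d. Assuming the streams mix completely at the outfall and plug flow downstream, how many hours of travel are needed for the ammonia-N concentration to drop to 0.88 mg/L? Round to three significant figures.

Mass balance: C = (51.40·0.2900 + 12.10·5.580) / 63.50 = 82.42/63.50 = 1.298 mg/L.
Half-life 0.562 d → k = ln 2 / 0.562 = 1.233 d⁻¹.
1.298·exp(−k·t) = 0.88 → t = ln(1.298/0.88)/k = 27230 s = 7.563 h.

7.56 h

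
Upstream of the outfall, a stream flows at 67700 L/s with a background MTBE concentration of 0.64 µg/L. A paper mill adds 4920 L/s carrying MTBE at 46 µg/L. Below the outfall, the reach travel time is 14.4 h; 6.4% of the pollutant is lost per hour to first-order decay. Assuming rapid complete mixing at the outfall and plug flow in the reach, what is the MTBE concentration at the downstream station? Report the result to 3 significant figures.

1.43 µg/L

Flow-weighted average: C = (67700·0.6400 + 4920·46.00) / 72620 = 269600/72620 = 3.713 µg/L.
6.4%/h lost → k = −ln(1 − 0.064) = 0.06614 h⁻¹.
After decay, C = 3.713 × e^(−kt) = 3.713 × 0.3858 = 1.433 µg/L.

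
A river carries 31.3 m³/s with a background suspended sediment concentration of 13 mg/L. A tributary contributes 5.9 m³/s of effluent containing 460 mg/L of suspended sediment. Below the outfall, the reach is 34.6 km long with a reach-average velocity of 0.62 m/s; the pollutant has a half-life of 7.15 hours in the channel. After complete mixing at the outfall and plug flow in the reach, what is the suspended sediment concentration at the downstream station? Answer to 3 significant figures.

18.7 mg/L

Mixed concentration C = ΣQC/ΣQ = (31.30·13.00 + 5.900·460.0) / 37.20 = 3121/37.20 = 83.90 mg/L.
Travel time t = 34.6·1000 / 0.62 = 55810 s = 15.50 h.
Half-life 7.15 h → k = ln 2 / 7.15 = 0.09694 h⁻¹ = 2.327 d⁻¹.
Applying C = C₀e^(−kt): 83.90 × 0.2225 = 18.67 mg/L.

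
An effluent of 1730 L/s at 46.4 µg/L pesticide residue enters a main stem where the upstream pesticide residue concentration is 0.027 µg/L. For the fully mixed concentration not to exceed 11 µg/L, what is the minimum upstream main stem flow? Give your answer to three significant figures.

Set C_mix = 11: (Q·0.02700 + 1730·46.40) / (Q + 1730) = 11
→ Q = 1730·(46.40 − 11)/(11 − 0.02700) = 5581 L/s.

5580 L/s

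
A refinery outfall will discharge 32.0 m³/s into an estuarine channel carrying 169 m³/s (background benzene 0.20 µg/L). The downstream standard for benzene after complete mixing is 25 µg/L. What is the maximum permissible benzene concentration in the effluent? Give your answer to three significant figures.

At the limit, (Qr·Cr + Qe·Cₑ)/(Qr + Qe) = 25:
Cₑ = (201.0·25 − 169.0·0.2000) / 32.00 = 156.0 µg/L.

156 µg/L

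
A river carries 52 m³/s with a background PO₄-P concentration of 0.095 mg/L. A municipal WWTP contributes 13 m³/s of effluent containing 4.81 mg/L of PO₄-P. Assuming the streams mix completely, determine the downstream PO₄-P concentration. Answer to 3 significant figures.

1.04 mg/L

Mixed concentration C = ΣQC/ΣQ = (52.00·0.09500 + 13.00·4.810) / 65.00 = 67.47/65.00 = 1.038 mg/L.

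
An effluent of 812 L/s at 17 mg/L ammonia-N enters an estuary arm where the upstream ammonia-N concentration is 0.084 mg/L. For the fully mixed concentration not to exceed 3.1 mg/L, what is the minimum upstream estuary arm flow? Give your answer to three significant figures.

3740 L/s

Set C_mix = 3.1: (Q·0.08400 + 812.0·17.00) / (Q + 812.0) = 3.1
→ Q = 812.0·(17.00 − 3.1)/(3.1 − 0.08400) = 3742 L/s.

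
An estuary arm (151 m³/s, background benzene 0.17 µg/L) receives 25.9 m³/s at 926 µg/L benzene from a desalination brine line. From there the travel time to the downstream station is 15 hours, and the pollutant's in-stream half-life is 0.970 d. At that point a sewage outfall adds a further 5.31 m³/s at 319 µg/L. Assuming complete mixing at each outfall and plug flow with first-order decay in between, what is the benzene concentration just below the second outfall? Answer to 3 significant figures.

Conservation of mass: C = (151.0·0.1700 + 25.90·926.0) / 176.9 = 24010/176.9 = 135.7 µg/L; combined flow 176.9 m³/s.
Half-life 0.970 d → k = ln 2 / 0.970 = 0.7146 d⁻¹.
Decay over the reach: 135.7·exp(−kt) = 135.7·0.6398 = 86.83 µg/L.
At the second outfall, C = (176.9·86.83 + 5.310·319.0) / (176.9 + 5.310) = 93.60 µg/L.

93.6 µg/L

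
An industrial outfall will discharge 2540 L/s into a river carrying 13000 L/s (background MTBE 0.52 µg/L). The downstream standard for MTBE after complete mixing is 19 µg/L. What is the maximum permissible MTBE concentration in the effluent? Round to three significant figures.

114 µg/L

At the limit, (Qr·Cr + Qe·Cₑ)/(Qr + Qe) = 19:
Cₑ = (15540·19 − 13000·0.5200) / 2540 = 113.6 µg/L.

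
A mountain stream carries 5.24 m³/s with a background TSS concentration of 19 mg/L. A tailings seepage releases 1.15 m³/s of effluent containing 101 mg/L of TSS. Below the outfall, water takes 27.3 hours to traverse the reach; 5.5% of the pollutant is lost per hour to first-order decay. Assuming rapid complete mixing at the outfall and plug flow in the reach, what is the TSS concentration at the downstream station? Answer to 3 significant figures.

Mixed concentration C = ΣQC/ΣQ = (5.240·19.00 + 1.150·101.0) / 6.390 = 215.7/6.390 = 33.76 mg/L.
5.5%/h lost → k = −ln(1 − 0.055) = 0.05657 h⁻¹.
After decay, C = 33.76 × e^(−kt) = 33.76 × 0.2134 = 7.205 mg/L.

7.21 mg/L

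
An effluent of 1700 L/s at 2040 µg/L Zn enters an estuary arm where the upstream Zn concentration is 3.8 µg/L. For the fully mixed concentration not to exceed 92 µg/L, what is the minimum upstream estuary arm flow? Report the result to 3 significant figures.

Set C_mix = 92: (Q·3.800 + 1700·2040) / (Q + 1700) = 92
→ Q = 1700·(2040 − 92)/(92 − 3.800) = 37550 L/s.

37500 L/s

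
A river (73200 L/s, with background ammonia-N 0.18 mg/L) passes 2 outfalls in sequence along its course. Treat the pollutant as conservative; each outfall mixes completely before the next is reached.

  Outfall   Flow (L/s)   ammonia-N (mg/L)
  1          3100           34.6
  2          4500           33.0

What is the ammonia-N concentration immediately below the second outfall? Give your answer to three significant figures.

Outfall 1: combined Q = 76300 L/s; C = (73200·0.1800 + 3100·34.60)/76300 = 1.578 mg/L.
Outfall 2: combined Q = 80800 L/s; C = (76300·1.578 + 4500·33.00)/80800 = 3.328 mg/L.

3.33 mg/L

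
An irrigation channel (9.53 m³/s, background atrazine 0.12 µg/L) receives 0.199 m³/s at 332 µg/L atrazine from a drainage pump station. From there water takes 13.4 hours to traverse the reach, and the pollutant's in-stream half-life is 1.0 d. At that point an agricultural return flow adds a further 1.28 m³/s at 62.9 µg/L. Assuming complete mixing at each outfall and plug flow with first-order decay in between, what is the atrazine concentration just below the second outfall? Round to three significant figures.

Conservation of mass: C = (9.530·0.1200 + 0.1990·332.0) / 9.729 = 67.21/9.729 = 6.908 µg/L; combined flow 9.729 m³/s.
Half-life 1.0 d → k = ln 2 / 1.0 = 0.6931 d⁻¹.
After decay, C = 6.908 × e^(−kt) = 6.908 × 0.6791 = 4.691 µg/L.
Second outfall: C = (9.729·4.691 + 1.280·62.90)/11.01 = 11.46 µg/L.

11.5 µg/L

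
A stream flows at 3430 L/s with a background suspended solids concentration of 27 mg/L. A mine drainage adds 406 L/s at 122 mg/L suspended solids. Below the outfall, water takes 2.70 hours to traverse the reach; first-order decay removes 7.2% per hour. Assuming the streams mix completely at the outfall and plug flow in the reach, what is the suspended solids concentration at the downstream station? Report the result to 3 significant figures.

Mass balance: C = (3430·27.00 + 406.0·122.0) / 3836 = 142100/3836 = 37.05 mg/L.
7.2%/h lost → k = −ln(1 − 0.072) = 0.07472 h⁻¹.
Decay over the reach: 37.05·exp(−kt) = 37.05·0.8173 = 30.28 mg/L.

30.3 mg/L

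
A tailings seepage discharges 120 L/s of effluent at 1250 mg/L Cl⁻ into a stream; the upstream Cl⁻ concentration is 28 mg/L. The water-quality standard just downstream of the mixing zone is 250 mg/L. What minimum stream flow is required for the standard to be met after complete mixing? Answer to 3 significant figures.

Set C_mix = 250: (Q·28.00 + 120.0·1250) / (Q + 120.0) = 250
→ Q = 120.0·(1250 − 250)/(250 − 28.00) = 540.5 L/s.

541 L/s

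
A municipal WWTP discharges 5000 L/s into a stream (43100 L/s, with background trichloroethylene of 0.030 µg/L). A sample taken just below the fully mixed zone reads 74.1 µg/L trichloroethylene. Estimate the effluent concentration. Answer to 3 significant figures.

Mass balance: 43100·0.03000 + 5000·Cₑ = 48100·74.10
→ Cₑ = (48100·74.10 − 43100·0.03000) / 5000 = 712.6 µg/L.

713 µg/L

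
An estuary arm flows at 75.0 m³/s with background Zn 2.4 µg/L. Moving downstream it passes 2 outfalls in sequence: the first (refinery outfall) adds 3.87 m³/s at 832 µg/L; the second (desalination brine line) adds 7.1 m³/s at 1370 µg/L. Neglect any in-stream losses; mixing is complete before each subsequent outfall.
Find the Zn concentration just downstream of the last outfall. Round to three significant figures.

Below outfall 1: Q → 78.87 m³/s, C = (75.00·2.400 + 3.870·832.0)/78.87 = 43.11 µg/L.
Below outfall 2: Q → 85.97 m³/s, C = (78.87·43.11 + 7.100·1370)/85.97 = 152.7 µg/L.

153 µg/L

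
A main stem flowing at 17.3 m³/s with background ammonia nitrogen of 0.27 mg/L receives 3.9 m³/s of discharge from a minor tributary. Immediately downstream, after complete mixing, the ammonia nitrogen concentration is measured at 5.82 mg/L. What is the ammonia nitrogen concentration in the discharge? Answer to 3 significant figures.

Mass balance: 17.30·0.2700 + 3.900·Cₑ = 21.20·5.820
→ Cₑ = (21.20·5.820 − 17.30·0.2700) / 3.900 = 30.44 mg/L.

30.4 mg/L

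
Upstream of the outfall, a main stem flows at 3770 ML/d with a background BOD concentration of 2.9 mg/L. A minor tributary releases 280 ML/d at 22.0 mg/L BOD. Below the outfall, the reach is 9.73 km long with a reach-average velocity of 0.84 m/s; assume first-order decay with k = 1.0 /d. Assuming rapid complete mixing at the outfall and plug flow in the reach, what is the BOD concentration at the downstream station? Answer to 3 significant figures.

3.69 mg/L

Conservation of mass: C = (3770·2.900 + 280.0·22.00) / 4050 = 17090/4050 = 4.220 mg/L.
Travel time t = 9.73·1000 / 0.84 = 11580 s = 3.218 h.
After decay, C = 4.220 × e^(−kt) = 4.220 × 0.8745 = 3.691 mg/L.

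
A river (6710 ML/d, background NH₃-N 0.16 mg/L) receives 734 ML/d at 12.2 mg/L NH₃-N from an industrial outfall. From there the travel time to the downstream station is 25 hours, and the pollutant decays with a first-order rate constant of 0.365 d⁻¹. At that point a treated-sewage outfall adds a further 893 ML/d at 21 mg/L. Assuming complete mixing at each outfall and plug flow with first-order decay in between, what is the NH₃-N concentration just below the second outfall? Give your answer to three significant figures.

Conservation of mass: C = (6710·0.1600 + 734.0·12.20) / 7444 = 10030/7444 = 1.347 mg/L; combined flow 7444 ML/d.
Applying C = C₀e^(−kt): 1.347 × 0.6837 = 0.9211 mg/L.
Second outfall: C = (7444·0.9211 + 893.0·21.00)/8337 = 3.072 mg/L.

3.07 mg/L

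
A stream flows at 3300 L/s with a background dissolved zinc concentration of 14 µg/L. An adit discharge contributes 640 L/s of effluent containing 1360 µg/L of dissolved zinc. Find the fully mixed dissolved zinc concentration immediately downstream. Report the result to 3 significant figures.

Mass balance: C = (3300·14.00 + 640.0·1360) / 3940 = 916600/3940 = 232.6 µg/L.

233 µg/L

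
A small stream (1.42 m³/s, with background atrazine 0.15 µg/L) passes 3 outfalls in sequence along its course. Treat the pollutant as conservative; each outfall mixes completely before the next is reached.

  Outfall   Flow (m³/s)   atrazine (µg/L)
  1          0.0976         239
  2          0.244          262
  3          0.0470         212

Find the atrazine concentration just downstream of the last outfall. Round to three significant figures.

Outfall 1: combined Q = 1.518 m³/s; C = (1.420·0.1500 + 0.09760·239.0)/1.518 = 15.51 µg/L.
Outfall 2: combined Q = 1.762 m³/s; C = (1.518·15.51 + 0.2440·262.0)/1.762 = 49.65 µg/L.
Outfall 3: combined Q = 1.809 m³/s; C = (1.762·49.65 + 0.04700·212.0)/1.809 = 53.87 µg/L.

53.9 µg/L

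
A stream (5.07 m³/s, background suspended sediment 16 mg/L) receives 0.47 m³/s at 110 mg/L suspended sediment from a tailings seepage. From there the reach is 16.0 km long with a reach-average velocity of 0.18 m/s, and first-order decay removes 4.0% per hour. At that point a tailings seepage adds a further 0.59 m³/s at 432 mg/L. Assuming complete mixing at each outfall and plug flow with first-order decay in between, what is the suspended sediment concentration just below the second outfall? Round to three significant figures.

Flow-weighted average: C = (5.070·16.00 + 0.4700·110.0) / 5.540 = 132.8/5.540 = 23.97 mg/L; combined flow 5.540 m³/s.
Travel time t = 16.0·1000 / 0.18 = 88890 s = 24.69 h.
4.0%/h lost → k = −ln(1 − 0.04) = 0.04082 h⁻¹.
Applying C = C₀e^(−kt): 23.97 × 0.3650 = 8.750 mg/L.
Second outfall: C = (5.540·8.750 + 0.5900·432.0)/6.130 = 49.49 mg/L.

49.5 mg/L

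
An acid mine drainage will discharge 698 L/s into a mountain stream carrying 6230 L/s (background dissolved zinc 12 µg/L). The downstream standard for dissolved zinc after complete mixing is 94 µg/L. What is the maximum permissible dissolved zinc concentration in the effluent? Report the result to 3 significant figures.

826 µg/L

At the limit, (Qr·Cr + Qe·Cₑ)/(Qr + Qe) = 94:
Cₑ = (6928·94 − 6230·12.00) / 698.0 = 825.9 µg/L.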